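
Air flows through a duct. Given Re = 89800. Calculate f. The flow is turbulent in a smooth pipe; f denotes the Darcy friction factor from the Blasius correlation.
Formula: f = \frac{0.316}{Re^{0.25}}
f = 0.316/89800^0.25 = 0.01825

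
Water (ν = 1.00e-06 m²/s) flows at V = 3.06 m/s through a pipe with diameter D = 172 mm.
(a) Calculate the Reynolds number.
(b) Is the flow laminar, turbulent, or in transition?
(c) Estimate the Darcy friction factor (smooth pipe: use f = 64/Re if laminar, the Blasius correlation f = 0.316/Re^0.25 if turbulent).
(a) Re = V·D/ν = 3.06·0.172/1.00e-06 = 526320
(b) Flow regime: turbulent (Re > 4000)
(c) Friction factor: f = 0.316/Re^0.25 = 0.316/526320^0.25 = 0.01173 (Blasius is strictly valid for Re ≲ 1e5; used here as the smooth-pipe estimate the problem specifies)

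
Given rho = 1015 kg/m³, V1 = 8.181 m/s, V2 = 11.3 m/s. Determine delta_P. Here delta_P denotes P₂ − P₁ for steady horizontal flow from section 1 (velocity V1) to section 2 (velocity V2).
Formula: \Delta P = \frac{1}{2} \rho (V_1^2 - V_2^2)
delta_P = 0.5·1015·(8.181² − 11.3²)/1000 = -30.84 kPa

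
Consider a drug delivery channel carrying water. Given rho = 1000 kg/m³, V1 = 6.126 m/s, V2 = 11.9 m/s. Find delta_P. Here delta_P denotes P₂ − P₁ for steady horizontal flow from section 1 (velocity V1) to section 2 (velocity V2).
Formula: \Delta P = \frac{1}{2} \rho (V_1^2 - V_2^2)
delta_P = 0.5·1000·(6.126² − 11.9²)/1000 = -52.04 kPa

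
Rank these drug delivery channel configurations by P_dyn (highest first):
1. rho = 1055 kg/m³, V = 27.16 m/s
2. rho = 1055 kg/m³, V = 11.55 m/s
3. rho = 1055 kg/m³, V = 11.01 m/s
Case 1: P_dyn = 389.1 kPa
Case 2: P_dyn = 70.37 kPa
Case 3: P_dyn = 63.94 kPa
Ranking (highest first): 1, 2, 3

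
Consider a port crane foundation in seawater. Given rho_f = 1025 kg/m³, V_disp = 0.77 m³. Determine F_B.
Formula: F_B = \rho_f g V_{disp}
F_B = 1025·9.81·0.77 = 7743 N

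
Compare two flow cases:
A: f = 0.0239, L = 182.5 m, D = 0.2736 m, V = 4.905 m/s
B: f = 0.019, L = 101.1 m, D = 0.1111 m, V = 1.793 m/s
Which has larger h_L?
h_L(A) = 19.55 m, h_L(B) = 2.833 m. Answer: A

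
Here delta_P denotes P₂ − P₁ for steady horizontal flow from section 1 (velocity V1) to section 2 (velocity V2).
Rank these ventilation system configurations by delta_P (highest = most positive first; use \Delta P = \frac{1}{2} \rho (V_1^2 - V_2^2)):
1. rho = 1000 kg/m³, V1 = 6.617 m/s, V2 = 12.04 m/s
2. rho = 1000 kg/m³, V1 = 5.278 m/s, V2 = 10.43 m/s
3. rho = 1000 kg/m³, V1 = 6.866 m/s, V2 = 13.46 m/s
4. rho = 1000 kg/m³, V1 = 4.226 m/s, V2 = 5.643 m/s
Case 1: delta_P = -50.59 kPa
Case 2: delta_P = -40.46 kPa
Case 3: delta_P = -67.01 kPa
Case 4: delta_P = -6.992 kPa
Ranking (highest first): 4, 2, 1, 3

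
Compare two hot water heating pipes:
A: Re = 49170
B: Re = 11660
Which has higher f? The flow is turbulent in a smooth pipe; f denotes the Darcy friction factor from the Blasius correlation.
f(A) = 0.02122, f(B) = 0.03041. Answer: B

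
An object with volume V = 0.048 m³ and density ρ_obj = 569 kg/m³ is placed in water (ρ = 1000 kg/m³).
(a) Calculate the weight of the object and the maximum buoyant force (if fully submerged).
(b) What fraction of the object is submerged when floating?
(a) W=rho_obj*g*V=569*9.81*0.048=267.9 N; F_B(max)=rho*g*V=1000*9.81*0.048=470.9 N
(b) Floating fraction=rho_obj/rho=569/1000=0.569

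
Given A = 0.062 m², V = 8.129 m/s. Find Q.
Formula: Q = A V
Q = 0.062·8.129·1000 = 504 L/s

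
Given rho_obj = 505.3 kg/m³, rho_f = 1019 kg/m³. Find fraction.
Formula: f_{sub} = \frac{\rho_{obj}}{\rho_f}
fraction = 505.3/1019 = 0.4959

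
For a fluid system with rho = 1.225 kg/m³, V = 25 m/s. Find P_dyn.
Formula: P_{dyn} = \frac{1}{2} \rho V^2
P_dyn = 0.5·1.225·25²/1000 = 0.3828 kPa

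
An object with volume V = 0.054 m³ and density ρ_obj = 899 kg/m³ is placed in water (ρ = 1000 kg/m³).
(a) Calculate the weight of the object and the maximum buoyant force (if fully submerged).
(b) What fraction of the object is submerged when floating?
(a) W=rho_obj*g*V=899*9.81*0.054=476.2 N; F_B(max)=rho*g*V=1000*9.81*0.054=529.7 N
(b) Floating fraction=rho_obj/rho=899/1000=0.899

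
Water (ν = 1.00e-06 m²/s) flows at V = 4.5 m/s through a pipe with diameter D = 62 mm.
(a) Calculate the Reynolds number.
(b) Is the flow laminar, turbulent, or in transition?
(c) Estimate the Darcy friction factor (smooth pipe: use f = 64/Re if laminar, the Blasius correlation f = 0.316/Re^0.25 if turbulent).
(a) Re = V·D/ν = 4.5·0.062/1.00e-06 = 279000
(b) Flow regime: turbulent (Re > 4000)
(c) Friction factor: f = 0.316/Re^0.25 = 0.316/279000^0.25 = 0.01375 (Blasius is strictly valid for Re ≲ 1e5; used here as the smooth-pipe estimate the problem specifies)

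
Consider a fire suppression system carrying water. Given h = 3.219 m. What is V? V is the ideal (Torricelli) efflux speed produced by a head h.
Formula: V = \sqrt{2 g h}
V = √(2·9.81·3.219) = 7.947 m/s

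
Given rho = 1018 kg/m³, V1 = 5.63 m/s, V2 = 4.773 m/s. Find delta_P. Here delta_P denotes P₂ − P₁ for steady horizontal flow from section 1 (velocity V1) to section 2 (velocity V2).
Formula: \Delta P = \frac{1}{2} \rho (V_1^2 - V_2^2)
delta_P = 0.5·1018·(5.63² − 4.773²)/1000 = 4.538 kPa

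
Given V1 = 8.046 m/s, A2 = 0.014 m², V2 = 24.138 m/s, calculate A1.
Formula: V_2 = \frac{A_1 V_1}{A_2}
Substituting knowns: 24.138 = A1·8.046/0.014
Solving for A1: A1 = 24.138·0.014/8.046 = 0.042 m²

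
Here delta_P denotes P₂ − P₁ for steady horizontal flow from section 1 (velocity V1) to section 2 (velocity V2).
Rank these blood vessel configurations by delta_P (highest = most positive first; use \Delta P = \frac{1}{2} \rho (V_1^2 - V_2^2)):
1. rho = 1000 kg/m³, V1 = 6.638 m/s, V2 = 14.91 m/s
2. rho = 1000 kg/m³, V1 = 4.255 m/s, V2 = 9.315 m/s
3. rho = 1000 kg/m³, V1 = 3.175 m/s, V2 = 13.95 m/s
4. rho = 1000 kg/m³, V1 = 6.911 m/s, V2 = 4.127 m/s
Case 1: delta_P = -89.12 kPa
Case 2: delta_P = -34.33 kPa
Case 3: delta_P = -92.26 kPa
Case 4: delta_P = 15.36 kPa
Ranking (highest first): 4, 2, 1, 3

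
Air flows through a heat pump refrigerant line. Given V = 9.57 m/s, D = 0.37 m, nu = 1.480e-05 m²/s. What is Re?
Formula: Re = \frac{V D}{\nu}
Re = 9.57·0.37/1.480e-05 = 239250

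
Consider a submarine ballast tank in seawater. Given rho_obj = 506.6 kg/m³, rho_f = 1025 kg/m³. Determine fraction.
Formula: f_{sub} = \frac{\rho_{obj}}{\rho_f}
fraction = 506.6/1025 = 0.4942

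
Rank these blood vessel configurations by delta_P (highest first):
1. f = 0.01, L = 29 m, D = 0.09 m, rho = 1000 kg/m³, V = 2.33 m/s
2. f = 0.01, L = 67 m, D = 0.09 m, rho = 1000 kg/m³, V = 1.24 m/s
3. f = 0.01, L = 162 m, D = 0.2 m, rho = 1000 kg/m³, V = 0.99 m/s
Case 1: delta_P = 8.747 kPa
Case 2: delta_P = 5.723 kPa
Case 3: delta_P = 3.969 kPa
Ranking (highest first): 1, 2, 3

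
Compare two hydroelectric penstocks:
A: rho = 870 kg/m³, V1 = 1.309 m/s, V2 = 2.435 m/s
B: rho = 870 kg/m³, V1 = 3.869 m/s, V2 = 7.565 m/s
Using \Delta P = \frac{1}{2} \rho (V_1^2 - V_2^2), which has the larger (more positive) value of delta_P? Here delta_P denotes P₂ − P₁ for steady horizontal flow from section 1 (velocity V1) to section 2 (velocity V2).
delta_P(A) = -1.834 kPa, delta_P(B) = -18.38 kPa. Answer: A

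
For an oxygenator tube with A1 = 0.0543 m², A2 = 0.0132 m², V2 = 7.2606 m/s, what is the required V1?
Formula: V_2 = \frac{A_1 V_1}{A_2}
Substituting knowns: 7.2606 = 0.0543·V1/0.0132
Solving for V1: V1 = 7.2606·0.0132/0.0543 = 1.765 m/s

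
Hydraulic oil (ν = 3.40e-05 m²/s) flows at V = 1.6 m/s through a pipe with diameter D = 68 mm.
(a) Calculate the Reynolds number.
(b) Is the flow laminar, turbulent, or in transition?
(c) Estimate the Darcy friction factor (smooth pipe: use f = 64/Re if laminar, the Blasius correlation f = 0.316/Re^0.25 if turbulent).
(a) Re = V·D/ν = 1.6·0.068/3.40e-05 = 3200
(b) Flow regime: transition (2300 ≤ Re ≤ 4000)
(c) Friction factor: f ≈ 0.04 (transitional regime, no simple correlation)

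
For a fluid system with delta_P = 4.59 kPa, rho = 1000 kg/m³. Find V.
Formula: V = \sqrt{\frac{2 \Delta P}{\rho}}
V = √(2·(4.59·1000)/1000) = 3.03 m/s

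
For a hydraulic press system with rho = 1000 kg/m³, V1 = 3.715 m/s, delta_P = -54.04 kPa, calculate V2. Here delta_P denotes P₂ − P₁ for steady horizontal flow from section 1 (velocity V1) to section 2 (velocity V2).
Formula: \Delta P = \frac{1}{2} \rho (V_1^2 - V_2^2)
Substituting knowns: -54.04 = 0.5·1000·(3.715² − V2²)/1000
Solving for V2: V2 = √(3.715² − 2·(-54.04·1000)/1000) = 11.04 m/s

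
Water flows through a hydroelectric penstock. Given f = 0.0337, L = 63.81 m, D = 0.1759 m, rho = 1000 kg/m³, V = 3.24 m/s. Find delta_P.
Formula: \Delta P = f \frac{L}{D} \frac{\rho V^2}{2}
delta_P = 0.0337·(63.81/0.1759)·0.5·1000·3.24²/1000 = 64.17 kPa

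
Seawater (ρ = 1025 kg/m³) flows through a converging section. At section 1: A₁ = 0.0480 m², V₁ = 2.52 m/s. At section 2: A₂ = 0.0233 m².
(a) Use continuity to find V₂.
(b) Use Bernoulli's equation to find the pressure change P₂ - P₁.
(a) Continuity: A₁V₁=A₂V₂ -> V₂=A₁V₁/A₂=0.0480*2.52/0.0233=5.19 m/s
(b) Bernoulli: P₂-P₁=0.5*rho*(V₁^2-V₂^2)/1000=0.5*1025*(2.52^2-5.19^2)/1000=-10.55 kPa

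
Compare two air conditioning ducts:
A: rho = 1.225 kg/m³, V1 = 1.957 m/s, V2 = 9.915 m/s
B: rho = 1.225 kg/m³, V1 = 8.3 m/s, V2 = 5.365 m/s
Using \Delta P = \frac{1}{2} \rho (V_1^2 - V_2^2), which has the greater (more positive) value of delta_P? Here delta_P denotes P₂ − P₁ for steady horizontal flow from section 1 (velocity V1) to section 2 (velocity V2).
delta_P(A) = -0.05787 kPa, delta_P(B) = 0.02457 kPa. Answer: B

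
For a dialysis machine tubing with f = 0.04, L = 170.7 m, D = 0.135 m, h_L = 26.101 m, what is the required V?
Formula: h_L = f \frac{L}{D} \frac{V^2}{2g}
Substituting knowns: 26.101 = 0.04·(170.7/0.135)·V²/(2·9.81)
Solving for V: V = √(26.101·2·9.81/(0.04·(170.7/0.135))) = 3.182 m/s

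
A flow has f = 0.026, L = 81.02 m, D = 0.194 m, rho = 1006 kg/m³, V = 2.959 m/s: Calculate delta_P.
Formula: \Delta P = f \frac{L}{D} \frac{\rho V^2}{2}
delta_P = 0.026·(81.02/0.194)·0.5·1006·2.959²/1000 = 47.82 kPa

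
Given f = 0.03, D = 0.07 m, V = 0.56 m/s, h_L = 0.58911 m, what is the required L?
Formula: h_L = f \frac{L}{D} \frac{V^2}{2g}
Substituting knowns: 0.58911 = 0.03·(L/0.07)·0.56²/(2·9.81)
Solving for L: L = 0.58911·2·9.81·0.07/(0.03·0.56²) = 86 m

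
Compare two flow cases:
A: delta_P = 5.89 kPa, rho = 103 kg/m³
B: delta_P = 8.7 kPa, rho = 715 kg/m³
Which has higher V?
V(A) = 10.69 m/s, V(B) = 4.933 m/s. Answer: A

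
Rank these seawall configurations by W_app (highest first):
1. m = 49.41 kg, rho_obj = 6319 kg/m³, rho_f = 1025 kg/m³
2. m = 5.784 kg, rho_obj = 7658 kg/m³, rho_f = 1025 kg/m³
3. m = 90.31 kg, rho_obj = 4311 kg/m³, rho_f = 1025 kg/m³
Case 1: W_app = 406.1 N
Case 2: W_app = 49.15 N
Case 3: W_app = 675.3 N
Ranking (highest first): 3, 1, 2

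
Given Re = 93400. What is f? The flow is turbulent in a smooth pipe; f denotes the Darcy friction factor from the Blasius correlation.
Formula: f = \frac{0.316}{Re^{0.25}}
f = 0.316/93400^0.25 = 0.01808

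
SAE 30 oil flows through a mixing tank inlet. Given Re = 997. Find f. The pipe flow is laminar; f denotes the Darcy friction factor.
Formula: f = \frac{64}{Re}
f = 64/997 = 0.06419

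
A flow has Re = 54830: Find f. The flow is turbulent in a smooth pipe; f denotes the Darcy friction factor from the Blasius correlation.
Formula: f = \frac{0.316}{Re^{0.25}}
f = 0.316/54830^0.25 = 0.02065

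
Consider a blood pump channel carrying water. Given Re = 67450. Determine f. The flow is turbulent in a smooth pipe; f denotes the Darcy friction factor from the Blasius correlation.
Formula: f = \frac{0.316}{Re^{0.25}}
f = 0.316/67450^0.25 = 0.01961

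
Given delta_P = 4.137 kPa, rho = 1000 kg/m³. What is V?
Formula: V = \sqrt{\frac{2 \Delta P}{\rho}}
V = √(2·(4.137·1000)/1000) = 2.876 m/s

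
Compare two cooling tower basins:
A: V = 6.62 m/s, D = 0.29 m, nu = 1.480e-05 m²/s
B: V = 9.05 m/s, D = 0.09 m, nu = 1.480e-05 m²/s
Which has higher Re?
Re(A) = 129716, Re(B) = 55034. Answer: A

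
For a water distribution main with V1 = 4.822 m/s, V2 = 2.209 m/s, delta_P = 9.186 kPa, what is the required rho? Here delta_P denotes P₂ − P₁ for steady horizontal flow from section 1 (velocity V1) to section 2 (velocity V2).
Formula: \Delta P = \frac{1}{2} \rho (V_1^2 - V_2^2)
Substituting knowns: 9.186 = 0.5·rho·(4.822² − 2.209²)/1000
Solving for rho: rho = 2·(9.186·1000)/(4.822² − 2.209²) = 1000 kg/m³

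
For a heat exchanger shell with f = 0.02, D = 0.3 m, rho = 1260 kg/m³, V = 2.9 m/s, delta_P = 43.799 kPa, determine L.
Formula: \Delta P = f \frac{L}{D} \frac{\rho V^2}{2}
Substituting knowns: 43.799 = 0.02·(L/0.3)·0.5·1260·2.9²/1000
Solving for L: L = (43.799·1000)·0.3/(0.02·0.5·1260·2.9²) = 124 m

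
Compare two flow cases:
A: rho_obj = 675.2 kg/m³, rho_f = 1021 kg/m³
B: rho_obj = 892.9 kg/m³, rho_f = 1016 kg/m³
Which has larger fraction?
fraction(A) = 0.6613, fraction(B) = 0.8788. Answer: B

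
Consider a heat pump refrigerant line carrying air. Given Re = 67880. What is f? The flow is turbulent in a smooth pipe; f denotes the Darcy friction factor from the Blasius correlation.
Formula: f = \frac{0.316}{Re^{0.25}}
f = 0.316/67880^0.25 = 0.01958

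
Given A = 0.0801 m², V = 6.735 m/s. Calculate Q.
Formula: Q = A V
Q = 0.0801·6.735·1000 = 539.5 L/s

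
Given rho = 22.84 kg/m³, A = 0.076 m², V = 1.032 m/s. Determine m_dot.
Formula: \dot{m} = \rho A V
m_dot = 22.84·0.076·1.032 = 1.791 kg/s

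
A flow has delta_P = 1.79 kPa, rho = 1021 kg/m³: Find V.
Formula: V = \sqrt{\frac{2 \Delta P}{\rho}}
V = √(2·(1.79·1000)/1021) = 1.873 m/s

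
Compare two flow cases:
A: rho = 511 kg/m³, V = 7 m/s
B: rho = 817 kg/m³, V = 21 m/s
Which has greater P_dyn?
P_dyn(A) = 12.52 kPa, P_dyn(B) = 180.1 kPa. Answer: B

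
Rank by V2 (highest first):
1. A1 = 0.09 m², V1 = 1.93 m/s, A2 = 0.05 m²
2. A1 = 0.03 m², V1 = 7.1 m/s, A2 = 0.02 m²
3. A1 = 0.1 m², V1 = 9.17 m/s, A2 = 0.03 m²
Case 1: V2 = 3.474 m/s
Case 2: V2 = 10.65 m/s
Case 3: V2 = 30.57 m/s
Ranking (highest first): 3, 2, 1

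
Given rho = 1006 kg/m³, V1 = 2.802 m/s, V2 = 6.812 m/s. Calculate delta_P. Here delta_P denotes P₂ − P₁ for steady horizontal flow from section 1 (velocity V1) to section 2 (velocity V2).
Formula: \Delta P = \frac{1}{2} \rho (V_1^2 - V_2^2)
delta_P = 0.5·1006·(2.802² − 6.812²)/1000 = -19.39 kPa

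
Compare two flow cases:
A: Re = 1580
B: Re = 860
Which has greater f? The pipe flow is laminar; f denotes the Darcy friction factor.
f(A) = 0.04051, f(B) = 0.07442. Answer: B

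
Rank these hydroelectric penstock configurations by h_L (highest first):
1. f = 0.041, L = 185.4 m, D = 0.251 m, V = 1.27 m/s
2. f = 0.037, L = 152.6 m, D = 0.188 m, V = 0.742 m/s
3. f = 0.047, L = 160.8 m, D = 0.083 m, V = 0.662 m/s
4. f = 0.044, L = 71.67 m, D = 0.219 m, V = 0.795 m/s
Case 1: h_L = 2.49 m
Case 2: h_L = 0.8428 m
Case 3: h_L = 2.034 m
Case 4: h_L = 0.4639 m
Ranking (highest first): 1, 3, 2, 4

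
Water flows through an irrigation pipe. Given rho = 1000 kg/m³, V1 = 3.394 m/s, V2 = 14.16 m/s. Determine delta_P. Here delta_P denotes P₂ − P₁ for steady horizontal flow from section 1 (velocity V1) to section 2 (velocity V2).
Formula: \Delta P = \frac{1}{2} \rho (V_1^2 - V_2^2)
delta_P = 0.5·1000·(3.394² − 14.16²)/1000 = -94.49 kPa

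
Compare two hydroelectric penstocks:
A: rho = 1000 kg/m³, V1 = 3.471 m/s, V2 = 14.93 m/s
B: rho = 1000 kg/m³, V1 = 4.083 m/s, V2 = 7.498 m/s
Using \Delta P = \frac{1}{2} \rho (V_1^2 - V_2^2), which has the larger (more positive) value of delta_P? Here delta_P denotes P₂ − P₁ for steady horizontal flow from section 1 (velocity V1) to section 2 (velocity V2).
delta_P(A) = -105.4 kPa, delta_P(B) = -19.77 kPa. Answer: B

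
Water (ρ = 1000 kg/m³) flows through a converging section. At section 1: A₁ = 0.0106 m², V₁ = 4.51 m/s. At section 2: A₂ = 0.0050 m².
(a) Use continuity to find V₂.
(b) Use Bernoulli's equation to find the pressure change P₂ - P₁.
(a) Continuity: A₁V₁=A₂V₂ -> V₂=A₁V₁/A₂=0.0106*4.51/0.0050=9.56 m/s
(b) Bernoulli: P₂-P₁=0.5*rho*(V₁^2-V₂^2)/1000=0.5*1000*(4.51^2-9.56^2)/1000=-35.53 kPa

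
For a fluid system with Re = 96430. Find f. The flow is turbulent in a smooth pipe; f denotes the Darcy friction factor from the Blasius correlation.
Formula: f = \frac{0.316}{Re^{0.25}}
f = 0.316/96430^0.25 = 0.01793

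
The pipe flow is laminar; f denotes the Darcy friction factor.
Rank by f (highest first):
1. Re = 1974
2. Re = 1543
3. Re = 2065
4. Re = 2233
Case 1: f = 0.03242
Case 2: f = 0.04148
Case 3: f = 0.03099
Case 4: f = 0.02866
Ranking (highest first): 2, 1, 3, 4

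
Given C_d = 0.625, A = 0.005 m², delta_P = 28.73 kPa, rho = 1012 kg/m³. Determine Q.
Formula: Q = C_d A \sqrt{\frac{2 \Delta P}{\rho}}
Q = 0.625·0.005·√(2·(28.73·1000)/1012)·1000 = 23.55 L/s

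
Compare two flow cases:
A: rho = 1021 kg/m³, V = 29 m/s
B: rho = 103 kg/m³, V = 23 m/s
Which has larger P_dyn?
P_dyn(A) = 429.3 kPa, P_dyn(B) = 27.24 kPa. Answer: A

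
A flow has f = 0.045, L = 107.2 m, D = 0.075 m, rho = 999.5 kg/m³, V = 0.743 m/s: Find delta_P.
Formula: \Delta P = f \frac{L}{D} \frac{\rho V^2}{2}
delta_P = 0.045·(107.2/0.075)·0.5·999.5·0.743²/1000 = 17.75 kPa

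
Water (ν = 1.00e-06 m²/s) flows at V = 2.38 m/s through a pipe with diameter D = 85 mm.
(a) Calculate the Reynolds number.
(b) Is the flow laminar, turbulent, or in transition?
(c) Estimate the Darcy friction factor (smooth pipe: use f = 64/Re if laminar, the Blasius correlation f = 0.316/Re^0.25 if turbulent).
(a) Re = V·D/ν = 2.38·0.085/1.00e-06 = 202300
(b) Flow regime: turbulent (Re > 4000)
(c) Friction factor: f = 0.316/Re^0.25 = 0.316/202300^0.25 = 0.0149 (Blasius is strictly valid for Re ≲ 1e5; used here as the smooth-pipe estimate the problem specifies)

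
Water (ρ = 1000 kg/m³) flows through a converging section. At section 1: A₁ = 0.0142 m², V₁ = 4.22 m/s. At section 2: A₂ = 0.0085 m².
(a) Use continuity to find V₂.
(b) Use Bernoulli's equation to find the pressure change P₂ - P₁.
(a) Continuity: A₁V₁=A₂V₂ -> V₂=A₁V₁/A₂=0.0142*4.22/0.0085=7.05 m/s
(b) Bernoulli: P₂-P₁=0.5*rho*(V₁^2-V₂^2)/1000=0.5*1000*(4.22^2-7.05^2)/1000=-15.95 kPa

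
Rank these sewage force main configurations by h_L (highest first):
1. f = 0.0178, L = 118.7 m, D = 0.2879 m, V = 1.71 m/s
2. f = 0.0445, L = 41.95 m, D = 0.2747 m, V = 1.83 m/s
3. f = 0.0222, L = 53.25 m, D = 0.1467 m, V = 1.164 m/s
Case 1: h_L = 1.094 m
Case 2: h_L = 1.16 m
Case 3: h_L = 0.5565 m
Ranking (highest first): 2, 1, 3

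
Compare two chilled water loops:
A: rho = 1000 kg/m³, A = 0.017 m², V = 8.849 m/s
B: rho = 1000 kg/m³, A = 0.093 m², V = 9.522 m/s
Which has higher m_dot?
m_dot(A) = 150.4 kg/s, m_dot(B) = 885.5 kg/s. Answer: B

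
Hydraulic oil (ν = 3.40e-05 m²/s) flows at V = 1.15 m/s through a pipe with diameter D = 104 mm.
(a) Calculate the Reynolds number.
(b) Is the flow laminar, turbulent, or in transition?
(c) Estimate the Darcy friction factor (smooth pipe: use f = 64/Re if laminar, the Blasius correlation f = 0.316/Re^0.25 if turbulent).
(a) Re = V·D/ν = 1.15·0.104/3.40e-05 = 3517.6
(b) Flow regime: transition (2300 ≤ Re ≤ 4000)
(c) Friction factor: f ≈ 0.04 (transitional regime, no simple correlation)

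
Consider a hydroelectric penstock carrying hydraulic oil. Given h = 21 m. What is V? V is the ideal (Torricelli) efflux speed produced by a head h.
Formula: V = \sqrt{2 g h}
V = √(2·9.81·21) = 20.3 m/s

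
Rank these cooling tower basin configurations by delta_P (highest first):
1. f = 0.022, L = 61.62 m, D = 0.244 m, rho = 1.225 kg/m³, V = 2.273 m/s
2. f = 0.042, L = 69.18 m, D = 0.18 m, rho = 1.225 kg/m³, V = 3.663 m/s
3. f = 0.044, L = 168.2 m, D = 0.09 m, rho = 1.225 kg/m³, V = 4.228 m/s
Case 1: delta_P = 0.01758 kPa
Case 2: delta_P = 0.1327 kPa
Case 3: delta_P = 0.9004 kPa
Ranking (highest first): 3, 2, 1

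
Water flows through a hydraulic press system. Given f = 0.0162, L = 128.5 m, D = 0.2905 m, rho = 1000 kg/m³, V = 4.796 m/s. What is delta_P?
Formula: \Delta P = f \frac{L}{D} \frac{\rho V^2}{2}
delta_P = 0.0162·(128.5/0.2905)·0.5·1000·4.796²/1000 = 82.41 kPa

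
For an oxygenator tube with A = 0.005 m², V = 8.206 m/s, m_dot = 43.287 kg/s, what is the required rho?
Formula: \dot{m} = \rho A V
Substituting knowns: 43.287 = rho·0.005·8.206
Solving for rho: rho = 43.287/(0.005·8.206) = 1055 kg/m³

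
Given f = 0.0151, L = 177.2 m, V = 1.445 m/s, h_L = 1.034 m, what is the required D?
Formula: h_L = f \frac{L}{D} \frac{V^2}{2g}
Substituting knowns: 1.034 = 0.0151·(177.2/D)·1.445²/(2·9.81)
Solving for D: D = 0.0151·177.2·1.445²/(2·9.81·1.034) = 0.2754 m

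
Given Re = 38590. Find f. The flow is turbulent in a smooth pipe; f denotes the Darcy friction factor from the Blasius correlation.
Formula: f = \frac{0.316}{Re^{0.25}}
f = 0.316/38590^0.25 = 0.02255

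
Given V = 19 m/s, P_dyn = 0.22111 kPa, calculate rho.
Formula: P_{dyn} = \frac{1}{2} \rho V^2
Substituting knowns: 0.22111 = 0.5·rho·19²/1000
Solving for rho: rho = 2·(0.22111·1000)/19² = 1.225 kg/m³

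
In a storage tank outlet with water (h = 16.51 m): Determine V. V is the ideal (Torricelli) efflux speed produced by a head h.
Formula: V = \sqrt{2 g h}
V = √(2·9.81·16.51) = 18 m/s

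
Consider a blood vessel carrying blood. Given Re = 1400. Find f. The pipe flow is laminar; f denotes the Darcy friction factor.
Formula: f = \frac{64}{Re}
f = 64/1400 = 0.04571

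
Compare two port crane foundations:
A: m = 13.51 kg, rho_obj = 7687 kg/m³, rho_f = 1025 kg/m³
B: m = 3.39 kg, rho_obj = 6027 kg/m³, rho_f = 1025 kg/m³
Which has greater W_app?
W_app(A) = 114.9 N, W_app(B) = 27.6 N. Answer: A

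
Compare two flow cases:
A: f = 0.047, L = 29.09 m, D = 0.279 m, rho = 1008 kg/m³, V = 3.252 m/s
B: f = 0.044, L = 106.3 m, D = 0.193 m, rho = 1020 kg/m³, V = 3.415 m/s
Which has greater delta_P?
delta_P(A) = 26.12 kPa, delta_P(B) = 144.1 kPa. Answer: B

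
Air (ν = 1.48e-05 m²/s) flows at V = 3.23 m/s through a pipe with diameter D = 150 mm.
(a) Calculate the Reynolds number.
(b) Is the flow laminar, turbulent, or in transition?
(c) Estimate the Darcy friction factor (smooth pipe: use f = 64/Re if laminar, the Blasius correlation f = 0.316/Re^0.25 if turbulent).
(a) Re = V·D/ν = 3.23·0.15/1.48e-05 = 32736
(b) Flow regime: turbulent (Re > 4000)
(c) Friction factor: f = 0.316/Re^0.25 = 0.316/32736^0.25 = 0.02349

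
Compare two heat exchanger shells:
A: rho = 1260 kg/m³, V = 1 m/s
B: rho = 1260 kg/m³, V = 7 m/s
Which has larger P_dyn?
P_dyn(A) = 0.63 kPa, P_dyn(B) = 30.87 kPa. Answer: B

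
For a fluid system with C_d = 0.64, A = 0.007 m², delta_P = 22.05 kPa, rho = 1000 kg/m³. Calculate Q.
Formula: Q = C_d A \sqrt{\frac{2 \Delta P}{\rho}}
Q = 0.64·0.007·√(2·(22.05·1000)/1000)·1000 = 29.75 L/s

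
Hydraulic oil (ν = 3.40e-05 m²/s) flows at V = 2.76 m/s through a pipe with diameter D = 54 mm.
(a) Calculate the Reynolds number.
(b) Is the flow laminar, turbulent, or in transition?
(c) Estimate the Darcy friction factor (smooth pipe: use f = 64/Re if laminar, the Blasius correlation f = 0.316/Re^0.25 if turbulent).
(a) Re = V·D/ν = 2.76·0.054/3.40e-05 = 4383.5
(b) Flow regime: turbulent (Re > 4000)
(c) Friction factor: f = 0.316/Re^0.25 = 0.316/4383.5^0.25 = 0.03884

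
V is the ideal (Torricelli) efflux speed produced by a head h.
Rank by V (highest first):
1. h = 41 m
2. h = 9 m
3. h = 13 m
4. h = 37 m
Case 1: V = 28.36 m/s
Case 2: V = 13.29 m/s
Case 3: V = 15.97 m/s
Case 4: V = 26.94 m/s
Ranking (highest first): 1, 4, 3, 2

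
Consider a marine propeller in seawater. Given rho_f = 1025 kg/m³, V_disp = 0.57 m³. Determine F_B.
Formula: F_B = \rho_f g V_{disp}
F_B = 1025·9.81·0.57 = 5731 N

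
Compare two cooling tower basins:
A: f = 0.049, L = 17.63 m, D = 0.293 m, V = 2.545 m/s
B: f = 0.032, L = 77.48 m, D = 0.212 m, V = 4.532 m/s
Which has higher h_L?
h_L(A) = 0.9733 m, h_L(B) = 12.24 m. Answer: B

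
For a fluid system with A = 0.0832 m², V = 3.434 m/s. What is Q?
Formula: Q = A V
Q = 0.0832·3.434·1000 = 285.7 L/s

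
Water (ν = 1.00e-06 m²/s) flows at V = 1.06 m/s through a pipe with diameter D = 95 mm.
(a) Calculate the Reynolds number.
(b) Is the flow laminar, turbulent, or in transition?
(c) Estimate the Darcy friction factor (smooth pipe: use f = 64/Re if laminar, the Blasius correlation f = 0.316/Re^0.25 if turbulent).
(a) Re = V·D/ν = 1.06·0.095/1.00e-06 = 100700
(b) Flow regime: turbulent (Re > 4000)
(c) Friction factor: f = 0.316/Re^0.25 = 0.316/100700^0.25 = 0.01774 (Blasius is strictly valid for Re ≲ 1e5; used here as the smooth-pipe estimate the problem specifies)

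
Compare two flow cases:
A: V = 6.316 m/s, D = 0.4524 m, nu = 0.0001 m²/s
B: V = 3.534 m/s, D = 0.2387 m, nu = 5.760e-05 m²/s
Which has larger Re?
Re(A) = 28574, Re(B) = 14645. Answer: A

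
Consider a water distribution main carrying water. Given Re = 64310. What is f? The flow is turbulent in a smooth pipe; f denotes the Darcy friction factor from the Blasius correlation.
Formula: f = \frac{0.316}{Re^{0.25}}
f = 0.316/64310^0.25 = 0.01984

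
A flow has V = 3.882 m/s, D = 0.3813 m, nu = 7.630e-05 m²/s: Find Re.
Formula: Re = \frac{V D}{\nu}
Re = 3.882·0.3813/7.630e-05 = 19400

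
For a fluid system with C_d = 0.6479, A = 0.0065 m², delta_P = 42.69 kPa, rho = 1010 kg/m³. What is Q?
Formula: Q = C_d A \sqrt{\frac{2 \Delta P}{\rho}}
Q = 0.6479·0.0065·√(2·(42.69·1000)/1010)·1000 = 38.72 L/s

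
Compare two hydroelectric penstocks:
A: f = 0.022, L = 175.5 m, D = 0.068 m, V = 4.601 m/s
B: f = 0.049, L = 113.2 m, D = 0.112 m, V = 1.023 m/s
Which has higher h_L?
h_L(A) = 61.26 m, h_L(B) = 2.642 m. Answer: A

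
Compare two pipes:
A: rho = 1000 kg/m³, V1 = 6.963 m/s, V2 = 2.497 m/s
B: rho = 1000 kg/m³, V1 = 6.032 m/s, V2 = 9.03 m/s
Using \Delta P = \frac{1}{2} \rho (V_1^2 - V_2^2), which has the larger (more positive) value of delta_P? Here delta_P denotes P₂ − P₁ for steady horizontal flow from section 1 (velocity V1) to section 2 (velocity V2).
delta_P(A) = 21.12 kPa, delta_P(B) = -22.58 kPa. Answer: A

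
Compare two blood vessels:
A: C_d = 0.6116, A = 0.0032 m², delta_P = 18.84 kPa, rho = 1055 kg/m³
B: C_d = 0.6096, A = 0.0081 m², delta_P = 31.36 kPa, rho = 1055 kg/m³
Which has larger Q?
Q(A) = 11.7 L/s, Q(B) = 38.07 L/s. Answer: B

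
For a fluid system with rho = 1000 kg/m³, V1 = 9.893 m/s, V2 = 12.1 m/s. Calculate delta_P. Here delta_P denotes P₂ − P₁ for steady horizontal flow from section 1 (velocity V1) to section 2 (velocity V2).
Formula: \Delta P = \frac{1}{2} \rho (V_1^2 - V_2^2)
delta_P = 0.5·1000·(9.893² − 12.1²)/1000 = -24.27 kPa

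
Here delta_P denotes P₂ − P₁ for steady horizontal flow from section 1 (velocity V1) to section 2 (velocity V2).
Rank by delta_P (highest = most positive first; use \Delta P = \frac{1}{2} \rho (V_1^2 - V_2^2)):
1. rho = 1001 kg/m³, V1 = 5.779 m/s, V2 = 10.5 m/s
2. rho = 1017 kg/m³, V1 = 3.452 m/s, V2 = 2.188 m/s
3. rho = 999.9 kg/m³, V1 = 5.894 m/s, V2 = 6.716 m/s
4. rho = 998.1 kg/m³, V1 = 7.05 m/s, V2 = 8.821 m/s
Case 1: delta_P = -38.47 kPa
Case 2: delta_P = 3.625 kPa
Case 3: delta_P = -5.182 kPa
Case 4: delta_P = -14.03 kPa
Ranking (highest first): 2, 3, 4, 1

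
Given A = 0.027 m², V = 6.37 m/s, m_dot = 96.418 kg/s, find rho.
Formula: \dot{m} = \rho A V
Substituting knowns: 96.418 = rho·0.027·6.37
Solving for rho: rho = 96.418/(0.027·6.37) = 560.6 kg/m³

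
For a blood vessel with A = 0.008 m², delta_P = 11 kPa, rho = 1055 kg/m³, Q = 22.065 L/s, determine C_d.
Formula: Q = C_d A \sqrt{\frac{2 \Delta P}{\rho}}
Substituting knowns: 22.065 = C_d·0.008·√(2·(11·1000)/1055)·1000
Solving for C_d: C_d = (22.065/1000)/(0.008·√(2·(11·1000)/1055)) = 0.604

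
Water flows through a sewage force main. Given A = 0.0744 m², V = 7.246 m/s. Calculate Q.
Formula: Q = A V
Q = 0.0744·7.246·1000 = 539.1 L/s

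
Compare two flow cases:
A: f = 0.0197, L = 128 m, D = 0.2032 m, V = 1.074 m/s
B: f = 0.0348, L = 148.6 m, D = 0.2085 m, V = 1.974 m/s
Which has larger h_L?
h_L(A) = 0.7296 m, h_L(B) = 4.926 m. Answer: B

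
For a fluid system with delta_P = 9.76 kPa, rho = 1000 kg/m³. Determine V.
Formula: V = \sqrt{\frac{2 \Delta P}{\rho}}
V = √(2·(9.76·1000)/1000) = 4.418 m/s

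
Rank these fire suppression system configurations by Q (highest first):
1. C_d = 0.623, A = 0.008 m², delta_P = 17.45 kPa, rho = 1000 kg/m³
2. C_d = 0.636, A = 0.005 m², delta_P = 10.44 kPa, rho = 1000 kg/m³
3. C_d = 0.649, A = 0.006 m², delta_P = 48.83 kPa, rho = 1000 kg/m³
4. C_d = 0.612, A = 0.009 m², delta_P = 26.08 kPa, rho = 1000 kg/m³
Case 1: Q = 29.44 L/s
Case 2: Q = 14.53 L/s
Case 3: Q = 38.48 L/s
Case 4: Q = 39.78 L/s
Ranking (highest first): 4, 3, 1, 2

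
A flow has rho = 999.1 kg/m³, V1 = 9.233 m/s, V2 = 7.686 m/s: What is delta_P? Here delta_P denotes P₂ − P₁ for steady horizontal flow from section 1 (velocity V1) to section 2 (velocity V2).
Formula: \Delta P = \frac{1}{2} \rho (V_1^2 - V_2^2)
delta_P = 0.5·999.1·(9.233² − 7.686²)/1000 = 13.08 kPa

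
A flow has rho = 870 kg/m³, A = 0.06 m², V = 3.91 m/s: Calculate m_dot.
Formula: \dot{m} = \rho A V
m_dot = 870·0.06·3.91 = 204.1 kg/s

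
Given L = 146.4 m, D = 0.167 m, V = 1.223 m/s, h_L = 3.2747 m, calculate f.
Formula: h_L = f \frac{L}{D} \frac{V^2}{2g}
Substituting knowns: 3.2747 = f·(146.4/0.167)·1.223²/(2·9.81)
Solving for f: f = 3.2747·2·9.81/((146.4/0.167)·1.223²) = 0.049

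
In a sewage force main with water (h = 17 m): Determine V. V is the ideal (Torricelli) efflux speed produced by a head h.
Formula: V = \sqrt{2 g h}
V = √(2·9.81·17) = 18.26 m/s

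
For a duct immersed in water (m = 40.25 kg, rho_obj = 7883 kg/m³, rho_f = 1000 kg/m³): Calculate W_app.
Formula: W_{app} = mg\left(1 - \frac{\rho_f}{\rho_{obj}}\right)
W_app = 40.25·9.81·(1 − 1000/7883) = 344.8 N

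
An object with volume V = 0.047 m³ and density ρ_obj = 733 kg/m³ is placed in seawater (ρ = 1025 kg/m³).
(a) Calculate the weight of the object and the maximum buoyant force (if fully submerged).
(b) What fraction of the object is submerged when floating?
(a) W=rho_obj*g*V=733*9.81*0.047=338.0 N; F_B(max)=rho*g*V=1025*9.81*0.047=472.6 N
(b) Floating fraction=rho_obj/rho=733/1025=0.715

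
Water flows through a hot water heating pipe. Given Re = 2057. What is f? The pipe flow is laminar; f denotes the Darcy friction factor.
Formula: f = \frac{64}{Re}
f = 64/2057 = 0.03111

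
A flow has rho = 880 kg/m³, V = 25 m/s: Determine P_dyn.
Formula: P_{dyn} = \frac{1}{2} \rho V^2
P_dyn = 0.5·880·25²/1000 = 275 kPa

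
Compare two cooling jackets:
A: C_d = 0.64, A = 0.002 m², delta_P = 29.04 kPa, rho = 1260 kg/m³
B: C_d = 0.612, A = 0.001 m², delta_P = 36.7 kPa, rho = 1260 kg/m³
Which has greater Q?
Q(A) = 8.69 L/s, Q(B) = 4.671 L/s. Answer: A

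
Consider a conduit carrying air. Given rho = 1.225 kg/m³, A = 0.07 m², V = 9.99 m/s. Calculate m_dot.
Formula: \dot{m} = \rho A V
m_dot = 1.225·0.07·9.99 = 0.8566 kg/s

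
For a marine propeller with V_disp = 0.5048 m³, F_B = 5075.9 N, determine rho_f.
Formula: F_B = \rho_f g V_{disp}
Substituting knowns: 5075.9 = rho_f·9.81·0.5048
Solving for rho_f: rho_f = 5075.9/(9.81·0.5048) = 1025 kg/m³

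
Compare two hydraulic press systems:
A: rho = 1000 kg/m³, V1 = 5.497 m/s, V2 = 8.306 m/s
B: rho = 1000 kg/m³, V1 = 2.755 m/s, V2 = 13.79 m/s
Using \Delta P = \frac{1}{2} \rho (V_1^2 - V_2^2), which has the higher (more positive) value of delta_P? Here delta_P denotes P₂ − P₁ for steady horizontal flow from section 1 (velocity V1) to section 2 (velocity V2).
delta_P(A) = -19.39 kPa, delta_P(B) = -91.29 kPa. Answer: A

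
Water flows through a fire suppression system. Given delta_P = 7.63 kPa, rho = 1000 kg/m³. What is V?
Formula: V = \sqrt{\frac{2 \Delta P}{\rho}}
V = √(2·(7.63·1000)/1000) = 3.906 m/s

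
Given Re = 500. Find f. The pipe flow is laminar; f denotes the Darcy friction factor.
Formula: f = \frac{64}{Re}
f = 64/500 = 0.128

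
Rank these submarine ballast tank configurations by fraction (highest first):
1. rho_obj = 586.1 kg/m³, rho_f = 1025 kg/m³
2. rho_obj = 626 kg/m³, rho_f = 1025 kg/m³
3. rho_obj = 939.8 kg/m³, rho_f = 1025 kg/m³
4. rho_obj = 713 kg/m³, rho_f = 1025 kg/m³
Case 1: fraction = 0.5718
Case 2: fraction = 0.6107
Case 3: fraction = 0.9169
Case 4: fraction = 0.6956
Ranking (highest first): 3, 4, 2, 1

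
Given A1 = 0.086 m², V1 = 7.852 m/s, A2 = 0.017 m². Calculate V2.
Formula: V_2 = \frac{A_1 V_1}{A_2}
V2 = 0.086·7.852/0.017 = 39.72 m/s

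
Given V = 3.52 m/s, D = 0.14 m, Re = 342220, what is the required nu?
Formula: Re = \frac{V D}{\nu}
Substituting knowns: 342220 = 3.52·0.14/nu
Solving for nu: nu = 3.52·0.14/342220 = 1.440e-06 m²/s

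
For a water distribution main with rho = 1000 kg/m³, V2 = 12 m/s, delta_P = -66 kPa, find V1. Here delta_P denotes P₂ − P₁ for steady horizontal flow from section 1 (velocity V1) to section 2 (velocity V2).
Formula: \Delta P = \frac{1}{2} \rho (V_1^2 - V_2^2)
Substituting knowns: -66 = 0.5·1000·(V1² − 12²)/1000
Solving for V1: V1 = √(12² + 2·(-66·1000)/1000) = 3.464 m/s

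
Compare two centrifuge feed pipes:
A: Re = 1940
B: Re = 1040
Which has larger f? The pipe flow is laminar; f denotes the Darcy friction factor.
f(A) = 0.03299, f(B) = 0.06154. Answer: B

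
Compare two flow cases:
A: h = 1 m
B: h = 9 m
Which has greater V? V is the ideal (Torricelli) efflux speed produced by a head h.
V(A) = 4.429 m/s, V(B) = 13.29 m/s. Answer: B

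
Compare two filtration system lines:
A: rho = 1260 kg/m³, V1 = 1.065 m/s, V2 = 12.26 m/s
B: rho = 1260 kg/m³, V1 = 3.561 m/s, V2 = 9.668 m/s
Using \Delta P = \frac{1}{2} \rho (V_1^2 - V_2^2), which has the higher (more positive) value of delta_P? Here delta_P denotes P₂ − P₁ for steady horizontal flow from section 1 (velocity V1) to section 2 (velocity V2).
delta_P(A) = -93.98 kPa, delta_P(B) = -50.9 kPa. Answer: B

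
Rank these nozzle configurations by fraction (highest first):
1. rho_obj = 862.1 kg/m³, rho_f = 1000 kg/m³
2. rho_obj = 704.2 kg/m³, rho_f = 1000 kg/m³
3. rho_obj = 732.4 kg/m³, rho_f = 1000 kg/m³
Case 1: fraction = 0.8621
Case 2: fraction = 0.7042
Case 3: fraction = 0.7324
Ranking (highest first): 1, 3, 2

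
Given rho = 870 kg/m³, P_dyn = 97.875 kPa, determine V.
Formula: P_{dyn} = \frac{1}{2} \rho V^2
Substituting knowns: 97.875 = 0.5·870·V²/1000
Solving for V: V = √(2·(97.875·1000)/870) = 15 m/s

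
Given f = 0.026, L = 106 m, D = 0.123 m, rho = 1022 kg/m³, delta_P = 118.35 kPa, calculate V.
Formula: \Delta P = f \frac{L}{D} \frac{\rho V^2}{2}
Substituting knowns: 118.35 = 0.026·(106/0.123)·0.5·1022·V²/1000
Solving for V: V = √((118.35·1000)/(0.026·(106/0.123)·0.5·1022)) = 3.215 m/s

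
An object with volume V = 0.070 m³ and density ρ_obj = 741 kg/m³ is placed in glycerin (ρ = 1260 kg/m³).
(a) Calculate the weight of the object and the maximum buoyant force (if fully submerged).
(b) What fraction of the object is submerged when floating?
(a) W=rho_obj*g*V=741*9.81*0.070=508.8 N; F_B(max)=rho*g*V=1260*9.81*0.070=865.2 N
(b) Floating fraction=rho_obj/rho=741/1260=0.588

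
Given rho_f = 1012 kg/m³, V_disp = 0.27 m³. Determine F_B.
Formula: F_B = \rho_f g V_{disp}
F_B = 1012·9.81·0.27 = 2680 N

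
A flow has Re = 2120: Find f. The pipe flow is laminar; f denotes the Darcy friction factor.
Formula: f = \frac{64}{Re}
f = 64/2120 = 0.03019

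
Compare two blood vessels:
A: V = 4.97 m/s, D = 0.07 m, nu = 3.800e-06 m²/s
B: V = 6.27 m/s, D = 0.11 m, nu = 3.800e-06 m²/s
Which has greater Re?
Re(A) = 91553, Re(B) = 181500. Answer: B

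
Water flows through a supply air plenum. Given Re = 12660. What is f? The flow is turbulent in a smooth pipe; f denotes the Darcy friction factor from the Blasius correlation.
Formula: f = \frac{0.316}{Re^{0.25}}
f = 0.316/12660^0.25 = 0.02979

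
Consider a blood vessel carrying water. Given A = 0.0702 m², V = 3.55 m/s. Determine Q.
Formula: Q = A V
Q = 0.0702·3.55·1000 = 249.2 L/s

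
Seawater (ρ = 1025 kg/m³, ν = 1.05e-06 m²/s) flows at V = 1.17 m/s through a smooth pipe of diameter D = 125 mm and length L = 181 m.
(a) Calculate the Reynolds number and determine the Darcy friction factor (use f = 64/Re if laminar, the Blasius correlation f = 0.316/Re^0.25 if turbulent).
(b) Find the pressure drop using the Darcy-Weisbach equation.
(a) Re = V·D/ν = 1.17·0.125/1.05e-06 = 139290 → turbulent (Re > 4000); f = 0.316/Re^0.25 = 0.316/139290^0.25 = 0.016357 (Blasius is strictly valid for Re ≲ 1e5; used here as the smooth-pipe estimate the problem specifies)
(b) Darcy-Weisbach: ΔP = f·(L/D)·½ρV²/1000 = 0.016357·(181/0.125)·½·1025·1.17²/1000 = 16.62 kPa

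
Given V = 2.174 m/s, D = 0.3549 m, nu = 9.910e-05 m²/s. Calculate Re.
Formula: Re = \frac{V D}{\nu}
Re = 2.174·0.3549/9.910e-05 = 7786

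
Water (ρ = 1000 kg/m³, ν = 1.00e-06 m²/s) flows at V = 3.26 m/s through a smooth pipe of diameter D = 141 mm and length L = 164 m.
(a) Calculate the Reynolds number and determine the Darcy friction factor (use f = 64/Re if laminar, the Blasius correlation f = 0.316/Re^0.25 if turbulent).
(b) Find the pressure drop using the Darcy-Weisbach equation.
(a) Re = V·D/ν = 3.26·0.141/1.00e-06 = 459660 → turbulent (Re > 4000); f = 0.316/Re^0.25 = 0.316/459660^0.25 = 0.012136 (Blasius is strictly valid for Re ≲ 1e5; used here as the smooth-pipe estimate the problem specifies)
(b) Darcy-Weisbach: ΔP = f·(L/D)·½ρV²/1000 = 0.012136·(164/0.141)·½·1000·3.26²/1000 = 75.01 kPa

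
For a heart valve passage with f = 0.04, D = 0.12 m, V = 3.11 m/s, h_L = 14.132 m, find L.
Formula: h_L = f \frac{L}{D} \frac{V^2}{2g}
Substituting knowns: 14.132 = 0.04·(L/0.12)·3.11²/(2·9.81)
Solving for L: L = 14.132·2·9.81·0.12/(0.04·3.11²) = 86 m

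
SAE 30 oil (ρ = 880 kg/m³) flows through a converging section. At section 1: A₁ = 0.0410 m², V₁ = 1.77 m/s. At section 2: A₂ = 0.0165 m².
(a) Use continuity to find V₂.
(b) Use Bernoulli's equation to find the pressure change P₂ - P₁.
(a) Continuity: A₁V₁=A₂V₂ -> V₂=A₁V₁/A₂=0.0410*1.77/0.0165=4.40 m/s
(b) Bernoulli: P₂-P₁=0.5*rho*(V₁^2-V₂^2)/1000=0.5*880*(1.77^2-4.40^2)/1000=-7.14 kPa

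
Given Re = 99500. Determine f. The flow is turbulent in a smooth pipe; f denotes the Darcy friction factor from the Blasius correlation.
Formula: f = \frac{0.316}{Re^{0.25}}
f = 0.316/99500^0.25 = 0.01779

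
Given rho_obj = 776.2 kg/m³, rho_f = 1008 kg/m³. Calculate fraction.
Formula: f_{sub} = \frac{\rho_{obj}}{\rho_f}
fraction = 776.2/1008 = 0.77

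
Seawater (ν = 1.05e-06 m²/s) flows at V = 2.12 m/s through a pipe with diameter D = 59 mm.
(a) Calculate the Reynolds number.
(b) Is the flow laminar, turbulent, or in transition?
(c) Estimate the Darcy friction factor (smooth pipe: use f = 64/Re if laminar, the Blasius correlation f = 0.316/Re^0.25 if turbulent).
(a) Re = V·D/ν = 2.12·0.059/1.05e-06 = 119120
(b) Flow regime: turbulent (Re > 4000)
(c) Friction factor: f = 0.316/Re^0.25 = 0.316/119120^0.25 = 0.01701 (Blasius is strictly valid for Re ≲ 1e5; used here as the smooth-pipe estimate the problem specifies)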